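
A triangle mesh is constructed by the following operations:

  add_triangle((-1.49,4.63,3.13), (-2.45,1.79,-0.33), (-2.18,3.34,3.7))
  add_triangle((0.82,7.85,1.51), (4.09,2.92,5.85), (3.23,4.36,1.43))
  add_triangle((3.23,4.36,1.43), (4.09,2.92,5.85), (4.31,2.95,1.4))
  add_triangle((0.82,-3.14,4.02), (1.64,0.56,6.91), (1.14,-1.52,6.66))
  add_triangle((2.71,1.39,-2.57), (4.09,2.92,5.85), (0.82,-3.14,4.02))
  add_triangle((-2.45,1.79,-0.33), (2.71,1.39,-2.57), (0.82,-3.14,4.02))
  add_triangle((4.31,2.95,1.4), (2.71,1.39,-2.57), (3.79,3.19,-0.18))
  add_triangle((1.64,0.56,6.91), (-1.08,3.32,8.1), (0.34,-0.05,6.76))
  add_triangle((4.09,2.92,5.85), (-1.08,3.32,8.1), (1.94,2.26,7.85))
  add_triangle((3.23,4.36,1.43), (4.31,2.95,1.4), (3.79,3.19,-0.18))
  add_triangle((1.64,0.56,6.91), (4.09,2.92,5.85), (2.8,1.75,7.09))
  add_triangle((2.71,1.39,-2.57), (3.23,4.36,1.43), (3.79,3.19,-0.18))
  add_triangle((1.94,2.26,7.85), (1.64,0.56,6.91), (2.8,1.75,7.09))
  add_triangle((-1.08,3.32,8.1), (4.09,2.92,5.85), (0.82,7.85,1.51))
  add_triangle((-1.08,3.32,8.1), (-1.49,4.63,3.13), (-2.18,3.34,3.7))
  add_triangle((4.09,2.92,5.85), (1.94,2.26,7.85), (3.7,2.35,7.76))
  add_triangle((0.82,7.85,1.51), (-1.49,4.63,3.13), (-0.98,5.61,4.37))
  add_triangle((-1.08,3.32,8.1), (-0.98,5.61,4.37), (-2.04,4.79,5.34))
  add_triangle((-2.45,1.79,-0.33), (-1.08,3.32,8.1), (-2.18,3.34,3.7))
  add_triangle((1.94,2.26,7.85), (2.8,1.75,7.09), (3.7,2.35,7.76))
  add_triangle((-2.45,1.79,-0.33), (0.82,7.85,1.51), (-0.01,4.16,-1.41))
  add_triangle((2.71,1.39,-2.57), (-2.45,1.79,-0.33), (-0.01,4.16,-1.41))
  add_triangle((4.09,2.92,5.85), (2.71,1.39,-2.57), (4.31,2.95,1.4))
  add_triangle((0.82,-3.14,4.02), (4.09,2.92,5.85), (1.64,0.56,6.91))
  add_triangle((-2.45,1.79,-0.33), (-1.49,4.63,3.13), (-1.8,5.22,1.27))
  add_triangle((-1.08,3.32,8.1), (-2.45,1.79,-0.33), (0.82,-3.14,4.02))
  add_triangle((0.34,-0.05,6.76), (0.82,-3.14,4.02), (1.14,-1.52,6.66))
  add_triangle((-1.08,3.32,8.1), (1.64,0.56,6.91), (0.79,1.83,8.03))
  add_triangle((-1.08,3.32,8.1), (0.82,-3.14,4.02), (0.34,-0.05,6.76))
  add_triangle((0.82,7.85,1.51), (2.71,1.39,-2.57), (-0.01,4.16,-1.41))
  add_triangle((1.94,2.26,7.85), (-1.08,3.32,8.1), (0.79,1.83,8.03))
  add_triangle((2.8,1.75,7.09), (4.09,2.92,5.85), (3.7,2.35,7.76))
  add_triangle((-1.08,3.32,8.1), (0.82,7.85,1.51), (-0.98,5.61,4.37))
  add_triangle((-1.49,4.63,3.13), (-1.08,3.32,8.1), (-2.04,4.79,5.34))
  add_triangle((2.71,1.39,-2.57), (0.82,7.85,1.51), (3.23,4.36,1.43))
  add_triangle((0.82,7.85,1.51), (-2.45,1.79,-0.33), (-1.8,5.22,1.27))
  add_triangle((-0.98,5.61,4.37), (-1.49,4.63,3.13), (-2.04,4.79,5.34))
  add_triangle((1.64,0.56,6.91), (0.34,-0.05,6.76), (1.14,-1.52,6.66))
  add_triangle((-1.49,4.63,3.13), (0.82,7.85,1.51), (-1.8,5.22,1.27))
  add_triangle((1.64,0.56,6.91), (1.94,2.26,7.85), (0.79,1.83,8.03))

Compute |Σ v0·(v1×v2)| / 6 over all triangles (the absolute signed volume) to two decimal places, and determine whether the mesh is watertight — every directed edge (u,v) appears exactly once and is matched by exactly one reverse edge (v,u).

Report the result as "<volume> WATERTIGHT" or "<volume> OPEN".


Per-triangle v0·(v1×v2)/6:
  t1: +3.3987
  t2: +16.2686
  t3: +6.9475
  t4: +1.4408
  t5: +17.4273
  t6: -2.3346
  t7: +1.9482
  t8: +5.9458
  t9: +8.4009
  t10: +2.3415
  t11: +0.5099
  t12: +1.6400
  t13: +1.9853
  t14: +46.8207
  t15: +4.9808
  t16: +2.4806
  t17: +3.9094
  t18: +5.4511
  t19: +1.7556
  t20: +0.8379
  t21: +7.2331
  t22: +3.0385
  t23: +1.2110
  t24: +10.4054
  t25: +3.1237
  t26: +12.5953
  t27: +1.7973
  t28: +0.6547
  t29: +2.8595
  t30: +9.0669
  t31: +3.4868
  t32: -0.1943
  t33: +9.1442
  t34: -2.2338
  t35: +12.2841
  t36: +2.9864
  t37: +1.5608
  t38: +2.6959
  t39: +6.1847
  t40: +2.1911
Σ = +222.2475 → |volume| = 222.25

Directed edges: 120 total, each appears once with its reverse present → watertight.

222.25 WATERTIGHT


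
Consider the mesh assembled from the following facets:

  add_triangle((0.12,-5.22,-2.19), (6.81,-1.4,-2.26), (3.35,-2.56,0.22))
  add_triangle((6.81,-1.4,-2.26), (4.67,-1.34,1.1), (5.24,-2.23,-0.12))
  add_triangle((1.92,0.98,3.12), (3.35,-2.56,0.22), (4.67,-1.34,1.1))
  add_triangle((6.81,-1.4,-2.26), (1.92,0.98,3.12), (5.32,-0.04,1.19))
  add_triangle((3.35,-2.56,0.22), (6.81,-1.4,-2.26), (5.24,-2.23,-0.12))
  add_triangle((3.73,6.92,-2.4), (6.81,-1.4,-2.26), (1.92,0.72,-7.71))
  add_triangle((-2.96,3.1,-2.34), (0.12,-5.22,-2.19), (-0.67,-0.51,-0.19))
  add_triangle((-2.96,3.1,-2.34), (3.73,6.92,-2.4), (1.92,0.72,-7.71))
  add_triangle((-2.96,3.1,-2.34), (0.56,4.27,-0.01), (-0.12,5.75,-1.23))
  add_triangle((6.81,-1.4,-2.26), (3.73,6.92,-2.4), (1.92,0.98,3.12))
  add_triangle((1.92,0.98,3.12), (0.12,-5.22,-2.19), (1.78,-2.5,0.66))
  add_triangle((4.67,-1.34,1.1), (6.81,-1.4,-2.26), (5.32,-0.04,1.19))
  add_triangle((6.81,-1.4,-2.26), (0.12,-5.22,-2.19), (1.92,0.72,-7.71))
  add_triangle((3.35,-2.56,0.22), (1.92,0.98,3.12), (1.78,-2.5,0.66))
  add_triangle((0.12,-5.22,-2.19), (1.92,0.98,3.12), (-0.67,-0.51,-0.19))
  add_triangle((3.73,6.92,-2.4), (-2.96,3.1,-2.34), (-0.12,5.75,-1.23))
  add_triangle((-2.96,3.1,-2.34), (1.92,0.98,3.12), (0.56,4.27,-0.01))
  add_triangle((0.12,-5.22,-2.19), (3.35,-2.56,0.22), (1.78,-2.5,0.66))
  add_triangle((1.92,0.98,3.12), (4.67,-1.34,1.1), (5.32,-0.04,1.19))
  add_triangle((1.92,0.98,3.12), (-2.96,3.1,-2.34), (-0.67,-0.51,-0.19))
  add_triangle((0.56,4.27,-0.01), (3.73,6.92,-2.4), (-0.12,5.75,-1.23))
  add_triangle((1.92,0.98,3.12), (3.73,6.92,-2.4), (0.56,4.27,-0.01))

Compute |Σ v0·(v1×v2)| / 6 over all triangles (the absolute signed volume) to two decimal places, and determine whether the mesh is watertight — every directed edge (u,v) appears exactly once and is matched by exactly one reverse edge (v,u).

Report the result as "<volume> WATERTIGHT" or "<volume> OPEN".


248.67 OPEN

Per-triangle v0·(v1×v2)/6:
  t1: +12.4197
  t2: +2.7688
  t3: +2.6416
  t4: +0.1182
  t5: +1.6962
  t6: +60.2367
  t7: +2.2195
  t8: +42.0804
  t9: +1.4635
  t10: +34.5929
  t11: +1.1715
  t12: +4.4435
  t13: +44.4267
  t14: +2.6473
  t15: +1.6471
  t16: +8.7781
  t17: +4.5065
  t18: +2.9537
  t19: +3.1618
  t20: +1.4589
  t21: +3.9265
  t22: +9.3108
Σ = +248.6699 → |volume| = 248.67

Directed edges: 66 total; 6 unmatched, e.g. (4.67,-1.34,1.1)→(5.24,-2.23,-0.12) → open.


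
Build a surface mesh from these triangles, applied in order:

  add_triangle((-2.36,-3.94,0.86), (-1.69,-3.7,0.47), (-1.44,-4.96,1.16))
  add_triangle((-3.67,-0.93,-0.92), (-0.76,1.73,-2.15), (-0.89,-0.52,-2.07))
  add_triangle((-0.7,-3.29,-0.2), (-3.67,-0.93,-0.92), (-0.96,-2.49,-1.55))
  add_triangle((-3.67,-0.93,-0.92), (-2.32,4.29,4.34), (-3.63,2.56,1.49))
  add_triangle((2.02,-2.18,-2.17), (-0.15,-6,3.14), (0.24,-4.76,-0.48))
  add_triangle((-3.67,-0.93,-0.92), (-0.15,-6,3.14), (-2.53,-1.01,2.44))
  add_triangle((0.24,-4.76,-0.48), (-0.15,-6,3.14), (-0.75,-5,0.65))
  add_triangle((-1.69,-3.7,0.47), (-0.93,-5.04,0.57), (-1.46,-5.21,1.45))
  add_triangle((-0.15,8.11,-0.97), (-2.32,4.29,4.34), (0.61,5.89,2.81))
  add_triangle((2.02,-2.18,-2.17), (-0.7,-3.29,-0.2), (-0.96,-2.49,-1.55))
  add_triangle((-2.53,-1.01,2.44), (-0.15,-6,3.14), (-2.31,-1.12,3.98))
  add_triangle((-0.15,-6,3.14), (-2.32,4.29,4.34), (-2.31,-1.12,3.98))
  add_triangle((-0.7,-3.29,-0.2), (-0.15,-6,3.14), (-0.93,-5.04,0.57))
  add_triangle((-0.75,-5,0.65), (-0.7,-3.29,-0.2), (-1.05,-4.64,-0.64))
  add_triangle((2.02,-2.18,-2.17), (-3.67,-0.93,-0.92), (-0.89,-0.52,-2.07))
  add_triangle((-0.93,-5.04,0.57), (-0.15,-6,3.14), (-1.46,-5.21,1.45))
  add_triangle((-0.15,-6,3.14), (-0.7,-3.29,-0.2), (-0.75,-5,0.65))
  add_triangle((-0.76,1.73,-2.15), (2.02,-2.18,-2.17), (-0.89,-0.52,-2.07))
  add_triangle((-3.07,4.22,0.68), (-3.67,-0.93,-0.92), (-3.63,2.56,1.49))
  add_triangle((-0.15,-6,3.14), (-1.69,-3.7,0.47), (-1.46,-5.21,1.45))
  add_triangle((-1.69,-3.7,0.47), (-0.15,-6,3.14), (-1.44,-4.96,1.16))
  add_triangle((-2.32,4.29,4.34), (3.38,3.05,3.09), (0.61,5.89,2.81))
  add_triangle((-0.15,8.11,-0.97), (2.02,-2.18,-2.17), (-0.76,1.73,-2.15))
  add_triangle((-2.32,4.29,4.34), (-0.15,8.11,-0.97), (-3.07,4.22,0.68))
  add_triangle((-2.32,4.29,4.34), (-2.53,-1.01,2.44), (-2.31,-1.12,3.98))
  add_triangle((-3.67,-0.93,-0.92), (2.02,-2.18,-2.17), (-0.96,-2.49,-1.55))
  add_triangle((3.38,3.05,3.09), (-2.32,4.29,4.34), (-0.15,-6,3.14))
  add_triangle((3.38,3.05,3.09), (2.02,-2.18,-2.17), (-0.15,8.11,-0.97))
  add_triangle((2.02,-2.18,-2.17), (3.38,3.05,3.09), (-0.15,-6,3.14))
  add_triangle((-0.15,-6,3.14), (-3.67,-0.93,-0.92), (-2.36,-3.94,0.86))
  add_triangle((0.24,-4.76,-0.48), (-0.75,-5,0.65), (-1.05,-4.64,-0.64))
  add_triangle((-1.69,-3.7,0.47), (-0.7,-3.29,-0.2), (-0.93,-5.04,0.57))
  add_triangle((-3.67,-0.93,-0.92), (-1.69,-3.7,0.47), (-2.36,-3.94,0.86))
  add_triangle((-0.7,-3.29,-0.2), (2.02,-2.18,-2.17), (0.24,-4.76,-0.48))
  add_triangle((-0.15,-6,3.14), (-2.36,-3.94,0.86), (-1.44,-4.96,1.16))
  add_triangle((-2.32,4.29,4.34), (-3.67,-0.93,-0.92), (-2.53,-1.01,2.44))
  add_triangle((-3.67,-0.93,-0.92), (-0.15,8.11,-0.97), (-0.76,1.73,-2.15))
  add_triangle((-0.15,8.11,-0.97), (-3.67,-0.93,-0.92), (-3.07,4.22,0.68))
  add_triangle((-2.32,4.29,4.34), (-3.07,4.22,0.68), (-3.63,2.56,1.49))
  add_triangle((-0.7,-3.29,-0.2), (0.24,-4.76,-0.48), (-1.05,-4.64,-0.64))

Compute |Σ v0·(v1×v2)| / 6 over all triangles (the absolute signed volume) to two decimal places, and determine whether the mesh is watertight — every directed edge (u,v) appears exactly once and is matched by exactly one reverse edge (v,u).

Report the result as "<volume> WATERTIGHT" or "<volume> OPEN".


Per-triangle v0·(v1×v2)/6:
  t1: +0.3661
  t2: +2.5249
  t3: +2.4591
  t4: +3.3150
  t5: +4.9749
  t6: +10.4940
  t7: +2.5630
  t8: +0.7067
  t9: +15.3601
  t10: +2.3855
  t11: +4.1389
  t12: +6.7894
  t13: +0.2678
  t14: +0.0288
  t15: +2.5589
  t16: +1.7230
  t17: +0.0138
  t18: +2.4055
  t19: +4.2514
  t20: +0.0895
  t21: -0.3639
  t22: +11.3347
  t23: +7.5913
  t24: +16.0384
  t25: +4.0293
  t26: +1.5221
  t27: +33.1300
  t28: +20.5351
  t29: +20.6597
  t30: +1.2019
  t31: +1.3125
  t32: +0.4881
  t33: +1.0782
  t34: +1.1400
  t35: +1.6652
  t36: +10.2829
  t37: +8.6693
  t38: +10.0750
  t39: +5.1432
  t40: -0.2524
Σ = +222.6968 → |volume| = 222.70

Directed edges: 120 total; 6 unmatched, e.g. (-0.7,-3.29,-0.2)→(-3.67,-0.93,-0.92) → open.

222.70 OPEN


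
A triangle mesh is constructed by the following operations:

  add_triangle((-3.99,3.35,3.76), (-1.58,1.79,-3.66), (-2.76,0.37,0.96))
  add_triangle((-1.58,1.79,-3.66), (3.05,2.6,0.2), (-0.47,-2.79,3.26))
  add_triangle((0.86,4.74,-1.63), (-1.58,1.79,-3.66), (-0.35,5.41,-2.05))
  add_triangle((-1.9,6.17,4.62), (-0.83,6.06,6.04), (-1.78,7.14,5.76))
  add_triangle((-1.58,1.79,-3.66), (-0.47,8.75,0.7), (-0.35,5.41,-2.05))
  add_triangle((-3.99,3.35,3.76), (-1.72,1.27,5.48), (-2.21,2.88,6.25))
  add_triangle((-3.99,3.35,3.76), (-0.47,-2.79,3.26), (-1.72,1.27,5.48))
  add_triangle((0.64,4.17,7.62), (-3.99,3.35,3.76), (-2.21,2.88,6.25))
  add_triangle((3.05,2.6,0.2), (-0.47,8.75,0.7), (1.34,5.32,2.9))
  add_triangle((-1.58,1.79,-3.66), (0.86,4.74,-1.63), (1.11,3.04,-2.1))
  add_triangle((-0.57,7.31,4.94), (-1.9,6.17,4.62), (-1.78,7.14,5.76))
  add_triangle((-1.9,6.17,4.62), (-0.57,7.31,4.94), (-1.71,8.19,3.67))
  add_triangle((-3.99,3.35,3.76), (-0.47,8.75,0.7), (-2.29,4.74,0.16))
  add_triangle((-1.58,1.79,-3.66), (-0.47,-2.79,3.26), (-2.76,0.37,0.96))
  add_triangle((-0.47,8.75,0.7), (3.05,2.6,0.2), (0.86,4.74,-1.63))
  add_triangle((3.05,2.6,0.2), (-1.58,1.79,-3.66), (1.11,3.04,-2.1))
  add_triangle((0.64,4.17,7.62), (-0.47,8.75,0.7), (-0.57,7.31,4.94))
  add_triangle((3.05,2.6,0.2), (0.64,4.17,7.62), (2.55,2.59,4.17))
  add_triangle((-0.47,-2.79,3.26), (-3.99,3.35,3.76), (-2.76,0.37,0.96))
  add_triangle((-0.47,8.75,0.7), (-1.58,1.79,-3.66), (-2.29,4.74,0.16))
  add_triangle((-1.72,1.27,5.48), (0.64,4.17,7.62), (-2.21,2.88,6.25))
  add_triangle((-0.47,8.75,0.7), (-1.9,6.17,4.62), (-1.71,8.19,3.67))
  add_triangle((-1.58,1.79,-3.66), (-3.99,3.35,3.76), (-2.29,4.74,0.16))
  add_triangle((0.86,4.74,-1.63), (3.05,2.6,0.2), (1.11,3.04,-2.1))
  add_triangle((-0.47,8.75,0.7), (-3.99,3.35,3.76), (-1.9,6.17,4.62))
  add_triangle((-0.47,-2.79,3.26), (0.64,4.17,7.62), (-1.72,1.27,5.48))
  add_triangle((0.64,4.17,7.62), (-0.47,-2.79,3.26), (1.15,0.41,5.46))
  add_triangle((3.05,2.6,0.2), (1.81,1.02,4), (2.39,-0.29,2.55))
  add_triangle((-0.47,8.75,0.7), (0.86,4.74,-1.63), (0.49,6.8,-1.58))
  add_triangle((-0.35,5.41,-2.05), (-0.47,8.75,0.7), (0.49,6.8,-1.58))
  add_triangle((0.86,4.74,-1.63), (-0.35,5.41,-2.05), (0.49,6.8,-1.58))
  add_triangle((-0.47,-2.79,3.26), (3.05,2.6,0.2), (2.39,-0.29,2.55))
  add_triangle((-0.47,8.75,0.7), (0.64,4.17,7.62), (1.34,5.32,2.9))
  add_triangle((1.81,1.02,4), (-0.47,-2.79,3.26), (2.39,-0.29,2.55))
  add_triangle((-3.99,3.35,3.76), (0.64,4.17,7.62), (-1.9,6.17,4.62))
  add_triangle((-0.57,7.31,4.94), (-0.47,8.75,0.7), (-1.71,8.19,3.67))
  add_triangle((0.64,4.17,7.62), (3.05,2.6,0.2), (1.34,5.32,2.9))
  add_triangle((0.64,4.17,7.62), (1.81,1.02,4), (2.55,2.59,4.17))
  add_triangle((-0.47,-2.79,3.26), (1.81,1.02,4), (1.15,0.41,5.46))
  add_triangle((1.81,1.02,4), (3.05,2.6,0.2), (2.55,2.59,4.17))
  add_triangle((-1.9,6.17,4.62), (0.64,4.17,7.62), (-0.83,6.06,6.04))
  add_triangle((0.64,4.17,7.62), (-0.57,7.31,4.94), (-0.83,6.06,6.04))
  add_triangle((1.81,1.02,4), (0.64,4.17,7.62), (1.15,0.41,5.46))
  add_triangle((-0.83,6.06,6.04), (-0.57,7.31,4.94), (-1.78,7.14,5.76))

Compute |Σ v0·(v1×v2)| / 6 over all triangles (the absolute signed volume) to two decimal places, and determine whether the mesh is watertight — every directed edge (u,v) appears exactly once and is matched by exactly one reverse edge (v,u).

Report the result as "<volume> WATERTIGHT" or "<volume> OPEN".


236.43 WATERTIGHT

Per-triangle v0·(v1×v2)/6:
  t1: +7.1733
  t2: -0.9280
  t3: +2.9173
  t4: +0.2061
  t5: +5.0432
  t6: +3.1117
  t7: +7.8466
  t8: +7.4433
  t9: +11.5288
  t10: +2.9300
  t11: +0.9449
  t12: +3.8114
  t13: +11.5832
  t14: +3.2766
  t15: +9.3330
  t16: +0.3205
  t17: +7.3720
  t18: +5.7714
  t19: +7.1230
  t20: +10.8146
  t21: +4.5091
  t22: -0.7465
  t23: +9.0308
  t24: +2.6307
  t25: +14.9396
  t26: +11.0320
  t27: +6.4517
  t28: +3.9557
  t29: +0.9465
  t30: +3.2807
  t31: +0.9092
  t32: -0.9865
  t33: +14.1576
  t34: +4.2035
  t35: +16.1590
  t36: +7.2870
  t37: +10.9121
  t38: +3.8423
  t39: +1.9145
  t40: +1.8853
  t41: +1.8195
  t42: +4.3781
  t43: +3.7995
  t44: +2.4911
Σ = +236.4255 → |volume| = 236.43

Directed edges: 132 total, each appears once with its reverse present → watertight.


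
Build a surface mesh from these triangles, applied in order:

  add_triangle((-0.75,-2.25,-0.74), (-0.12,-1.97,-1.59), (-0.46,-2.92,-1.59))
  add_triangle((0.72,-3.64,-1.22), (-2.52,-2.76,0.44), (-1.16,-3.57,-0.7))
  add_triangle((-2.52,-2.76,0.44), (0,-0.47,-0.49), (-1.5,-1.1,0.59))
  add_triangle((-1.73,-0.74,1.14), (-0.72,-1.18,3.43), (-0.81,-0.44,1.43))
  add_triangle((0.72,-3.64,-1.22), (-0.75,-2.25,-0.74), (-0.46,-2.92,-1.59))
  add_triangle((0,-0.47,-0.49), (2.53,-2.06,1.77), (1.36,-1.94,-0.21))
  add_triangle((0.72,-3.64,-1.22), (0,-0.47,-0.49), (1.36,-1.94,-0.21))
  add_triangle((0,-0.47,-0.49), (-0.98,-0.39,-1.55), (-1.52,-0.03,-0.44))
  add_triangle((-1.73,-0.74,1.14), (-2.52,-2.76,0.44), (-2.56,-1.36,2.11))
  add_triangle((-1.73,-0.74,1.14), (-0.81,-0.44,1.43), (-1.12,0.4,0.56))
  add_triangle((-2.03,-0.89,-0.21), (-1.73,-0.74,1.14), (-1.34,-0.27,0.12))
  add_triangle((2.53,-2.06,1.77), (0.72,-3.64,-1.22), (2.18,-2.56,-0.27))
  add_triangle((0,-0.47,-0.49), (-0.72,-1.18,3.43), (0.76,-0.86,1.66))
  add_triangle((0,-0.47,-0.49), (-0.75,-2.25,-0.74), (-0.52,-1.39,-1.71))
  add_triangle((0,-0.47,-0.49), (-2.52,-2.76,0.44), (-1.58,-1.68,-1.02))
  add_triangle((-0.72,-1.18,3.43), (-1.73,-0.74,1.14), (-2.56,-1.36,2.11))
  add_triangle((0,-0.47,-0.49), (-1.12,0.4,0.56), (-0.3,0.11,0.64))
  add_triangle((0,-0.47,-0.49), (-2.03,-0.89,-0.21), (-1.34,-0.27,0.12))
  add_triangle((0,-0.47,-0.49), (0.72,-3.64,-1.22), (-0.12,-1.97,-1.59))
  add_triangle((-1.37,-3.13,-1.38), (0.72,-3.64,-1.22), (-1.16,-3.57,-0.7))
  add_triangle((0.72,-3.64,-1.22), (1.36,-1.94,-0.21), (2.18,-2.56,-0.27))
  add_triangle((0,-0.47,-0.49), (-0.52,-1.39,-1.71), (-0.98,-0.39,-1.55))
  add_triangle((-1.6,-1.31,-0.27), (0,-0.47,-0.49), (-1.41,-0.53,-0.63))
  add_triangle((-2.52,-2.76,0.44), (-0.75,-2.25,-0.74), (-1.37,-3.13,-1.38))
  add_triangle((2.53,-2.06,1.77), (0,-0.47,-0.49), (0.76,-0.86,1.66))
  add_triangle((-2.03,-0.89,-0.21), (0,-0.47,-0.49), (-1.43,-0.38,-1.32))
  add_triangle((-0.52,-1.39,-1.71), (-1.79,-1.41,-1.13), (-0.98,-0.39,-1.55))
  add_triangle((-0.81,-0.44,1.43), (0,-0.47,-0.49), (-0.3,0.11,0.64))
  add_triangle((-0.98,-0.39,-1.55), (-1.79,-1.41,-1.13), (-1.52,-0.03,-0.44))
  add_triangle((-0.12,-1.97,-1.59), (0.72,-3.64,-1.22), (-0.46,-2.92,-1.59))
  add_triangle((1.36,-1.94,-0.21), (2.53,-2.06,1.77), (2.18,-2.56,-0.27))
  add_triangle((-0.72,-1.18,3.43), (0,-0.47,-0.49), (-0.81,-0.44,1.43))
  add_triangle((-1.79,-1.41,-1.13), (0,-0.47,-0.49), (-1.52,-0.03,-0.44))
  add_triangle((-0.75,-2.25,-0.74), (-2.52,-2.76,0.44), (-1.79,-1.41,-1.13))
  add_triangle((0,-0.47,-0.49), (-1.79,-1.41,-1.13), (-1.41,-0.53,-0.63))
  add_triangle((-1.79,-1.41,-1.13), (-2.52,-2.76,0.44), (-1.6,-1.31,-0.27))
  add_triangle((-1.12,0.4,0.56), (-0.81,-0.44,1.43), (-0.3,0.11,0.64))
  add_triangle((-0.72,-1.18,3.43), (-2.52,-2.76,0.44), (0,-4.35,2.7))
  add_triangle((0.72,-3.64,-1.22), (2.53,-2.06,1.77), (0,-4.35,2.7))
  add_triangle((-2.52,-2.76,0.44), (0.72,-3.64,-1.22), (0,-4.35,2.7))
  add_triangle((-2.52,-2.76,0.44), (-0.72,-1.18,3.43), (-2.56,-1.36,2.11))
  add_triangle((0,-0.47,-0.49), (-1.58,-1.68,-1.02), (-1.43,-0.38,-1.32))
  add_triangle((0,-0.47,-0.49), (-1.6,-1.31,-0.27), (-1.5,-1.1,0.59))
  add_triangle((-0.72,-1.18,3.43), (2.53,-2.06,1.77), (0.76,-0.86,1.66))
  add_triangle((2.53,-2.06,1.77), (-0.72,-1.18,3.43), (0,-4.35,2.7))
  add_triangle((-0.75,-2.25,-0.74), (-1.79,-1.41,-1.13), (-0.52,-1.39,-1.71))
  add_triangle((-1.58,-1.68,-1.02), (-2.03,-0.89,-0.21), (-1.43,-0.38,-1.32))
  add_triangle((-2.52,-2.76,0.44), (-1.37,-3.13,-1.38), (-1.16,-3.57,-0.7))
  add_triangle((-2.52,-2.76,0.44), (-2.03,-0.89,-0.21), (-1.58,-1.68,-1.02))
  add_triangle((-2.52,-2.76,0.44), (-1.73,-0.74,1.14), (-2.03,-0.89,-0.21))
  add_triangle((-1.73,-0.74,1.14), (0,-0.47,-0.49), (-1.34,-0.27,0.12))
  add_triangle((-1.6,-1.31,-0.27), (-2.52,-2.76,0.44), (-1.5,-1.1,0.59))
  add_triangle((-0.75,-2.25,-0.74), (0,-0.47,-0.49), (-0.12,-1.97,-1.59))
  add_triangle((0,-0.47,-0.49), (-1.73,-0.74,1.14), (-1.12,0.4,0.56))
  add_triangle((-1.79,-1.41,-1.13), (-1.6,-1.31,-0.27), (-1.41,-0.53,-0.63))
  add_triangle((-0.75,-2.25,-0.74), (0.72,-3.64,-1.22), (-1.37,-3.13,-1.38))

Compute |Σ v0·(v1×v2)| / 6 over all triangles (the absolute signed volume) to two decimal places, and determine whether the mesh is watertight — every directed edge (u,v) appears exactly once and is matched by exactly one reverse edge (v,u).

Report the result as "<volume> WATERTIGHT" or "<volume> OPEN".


Per-triangle v0·(v1×v2)/6:
  t1: +0.0546
  t2: +0.6219
  t3: -0.0470
  t4: +0.1456
  t5: +0.4521
  t6: -0.0581
  t7: +0.1721
  t8: -0.1048
  t9: +0.2984
  t10: +0.2224
  t11: +0.1401
  t12: +1.7410
  t13: -0.4216
  t14: +0.0807
  t15: +0.2662
  t16: +0.1194
  t17: -0.0427
  t18: +0.0115
  t19: +0.0504
  t20: +0.9739
  t21: -0.0987
  t22: +0.0265
  t23: -0.1307
  t24: -0.3754
  t25: -0.2734
  t26: -0.2273
  t27: +0.4299
  t28: -0.0111
  t29: +0.3835
  t30: +0.3962
  t31: -0.2458
  t32: -0.1892
  t33: -0.0978
  t34: +1.0669
  t35: +0.0484
  t36: +0.1410
  t37: +0.0673
  t38: +5.5931
  t39: +6.6384
  t40: +7.0213
  t41: +2.2771
  t42: +0.1963
  t43: -0.0889
  t44: +0.4403
  t45: +5.2045
  t46: +0.6060
  t47: +0.4631
  t48: +0.9461
  t49: +0.7137
  t50: +0.7430
  t51: -0.1462
  t52: +0.1862
  t53: +0.0122
  t54: +0.1483
  t55: +0.1321
  t56: -0.2570
Σ = +36.4158 → |volume| = 36.42

Directed edges: 168 total, each appears once with its reverse present → watertight.

36.42 WATERTIGHT


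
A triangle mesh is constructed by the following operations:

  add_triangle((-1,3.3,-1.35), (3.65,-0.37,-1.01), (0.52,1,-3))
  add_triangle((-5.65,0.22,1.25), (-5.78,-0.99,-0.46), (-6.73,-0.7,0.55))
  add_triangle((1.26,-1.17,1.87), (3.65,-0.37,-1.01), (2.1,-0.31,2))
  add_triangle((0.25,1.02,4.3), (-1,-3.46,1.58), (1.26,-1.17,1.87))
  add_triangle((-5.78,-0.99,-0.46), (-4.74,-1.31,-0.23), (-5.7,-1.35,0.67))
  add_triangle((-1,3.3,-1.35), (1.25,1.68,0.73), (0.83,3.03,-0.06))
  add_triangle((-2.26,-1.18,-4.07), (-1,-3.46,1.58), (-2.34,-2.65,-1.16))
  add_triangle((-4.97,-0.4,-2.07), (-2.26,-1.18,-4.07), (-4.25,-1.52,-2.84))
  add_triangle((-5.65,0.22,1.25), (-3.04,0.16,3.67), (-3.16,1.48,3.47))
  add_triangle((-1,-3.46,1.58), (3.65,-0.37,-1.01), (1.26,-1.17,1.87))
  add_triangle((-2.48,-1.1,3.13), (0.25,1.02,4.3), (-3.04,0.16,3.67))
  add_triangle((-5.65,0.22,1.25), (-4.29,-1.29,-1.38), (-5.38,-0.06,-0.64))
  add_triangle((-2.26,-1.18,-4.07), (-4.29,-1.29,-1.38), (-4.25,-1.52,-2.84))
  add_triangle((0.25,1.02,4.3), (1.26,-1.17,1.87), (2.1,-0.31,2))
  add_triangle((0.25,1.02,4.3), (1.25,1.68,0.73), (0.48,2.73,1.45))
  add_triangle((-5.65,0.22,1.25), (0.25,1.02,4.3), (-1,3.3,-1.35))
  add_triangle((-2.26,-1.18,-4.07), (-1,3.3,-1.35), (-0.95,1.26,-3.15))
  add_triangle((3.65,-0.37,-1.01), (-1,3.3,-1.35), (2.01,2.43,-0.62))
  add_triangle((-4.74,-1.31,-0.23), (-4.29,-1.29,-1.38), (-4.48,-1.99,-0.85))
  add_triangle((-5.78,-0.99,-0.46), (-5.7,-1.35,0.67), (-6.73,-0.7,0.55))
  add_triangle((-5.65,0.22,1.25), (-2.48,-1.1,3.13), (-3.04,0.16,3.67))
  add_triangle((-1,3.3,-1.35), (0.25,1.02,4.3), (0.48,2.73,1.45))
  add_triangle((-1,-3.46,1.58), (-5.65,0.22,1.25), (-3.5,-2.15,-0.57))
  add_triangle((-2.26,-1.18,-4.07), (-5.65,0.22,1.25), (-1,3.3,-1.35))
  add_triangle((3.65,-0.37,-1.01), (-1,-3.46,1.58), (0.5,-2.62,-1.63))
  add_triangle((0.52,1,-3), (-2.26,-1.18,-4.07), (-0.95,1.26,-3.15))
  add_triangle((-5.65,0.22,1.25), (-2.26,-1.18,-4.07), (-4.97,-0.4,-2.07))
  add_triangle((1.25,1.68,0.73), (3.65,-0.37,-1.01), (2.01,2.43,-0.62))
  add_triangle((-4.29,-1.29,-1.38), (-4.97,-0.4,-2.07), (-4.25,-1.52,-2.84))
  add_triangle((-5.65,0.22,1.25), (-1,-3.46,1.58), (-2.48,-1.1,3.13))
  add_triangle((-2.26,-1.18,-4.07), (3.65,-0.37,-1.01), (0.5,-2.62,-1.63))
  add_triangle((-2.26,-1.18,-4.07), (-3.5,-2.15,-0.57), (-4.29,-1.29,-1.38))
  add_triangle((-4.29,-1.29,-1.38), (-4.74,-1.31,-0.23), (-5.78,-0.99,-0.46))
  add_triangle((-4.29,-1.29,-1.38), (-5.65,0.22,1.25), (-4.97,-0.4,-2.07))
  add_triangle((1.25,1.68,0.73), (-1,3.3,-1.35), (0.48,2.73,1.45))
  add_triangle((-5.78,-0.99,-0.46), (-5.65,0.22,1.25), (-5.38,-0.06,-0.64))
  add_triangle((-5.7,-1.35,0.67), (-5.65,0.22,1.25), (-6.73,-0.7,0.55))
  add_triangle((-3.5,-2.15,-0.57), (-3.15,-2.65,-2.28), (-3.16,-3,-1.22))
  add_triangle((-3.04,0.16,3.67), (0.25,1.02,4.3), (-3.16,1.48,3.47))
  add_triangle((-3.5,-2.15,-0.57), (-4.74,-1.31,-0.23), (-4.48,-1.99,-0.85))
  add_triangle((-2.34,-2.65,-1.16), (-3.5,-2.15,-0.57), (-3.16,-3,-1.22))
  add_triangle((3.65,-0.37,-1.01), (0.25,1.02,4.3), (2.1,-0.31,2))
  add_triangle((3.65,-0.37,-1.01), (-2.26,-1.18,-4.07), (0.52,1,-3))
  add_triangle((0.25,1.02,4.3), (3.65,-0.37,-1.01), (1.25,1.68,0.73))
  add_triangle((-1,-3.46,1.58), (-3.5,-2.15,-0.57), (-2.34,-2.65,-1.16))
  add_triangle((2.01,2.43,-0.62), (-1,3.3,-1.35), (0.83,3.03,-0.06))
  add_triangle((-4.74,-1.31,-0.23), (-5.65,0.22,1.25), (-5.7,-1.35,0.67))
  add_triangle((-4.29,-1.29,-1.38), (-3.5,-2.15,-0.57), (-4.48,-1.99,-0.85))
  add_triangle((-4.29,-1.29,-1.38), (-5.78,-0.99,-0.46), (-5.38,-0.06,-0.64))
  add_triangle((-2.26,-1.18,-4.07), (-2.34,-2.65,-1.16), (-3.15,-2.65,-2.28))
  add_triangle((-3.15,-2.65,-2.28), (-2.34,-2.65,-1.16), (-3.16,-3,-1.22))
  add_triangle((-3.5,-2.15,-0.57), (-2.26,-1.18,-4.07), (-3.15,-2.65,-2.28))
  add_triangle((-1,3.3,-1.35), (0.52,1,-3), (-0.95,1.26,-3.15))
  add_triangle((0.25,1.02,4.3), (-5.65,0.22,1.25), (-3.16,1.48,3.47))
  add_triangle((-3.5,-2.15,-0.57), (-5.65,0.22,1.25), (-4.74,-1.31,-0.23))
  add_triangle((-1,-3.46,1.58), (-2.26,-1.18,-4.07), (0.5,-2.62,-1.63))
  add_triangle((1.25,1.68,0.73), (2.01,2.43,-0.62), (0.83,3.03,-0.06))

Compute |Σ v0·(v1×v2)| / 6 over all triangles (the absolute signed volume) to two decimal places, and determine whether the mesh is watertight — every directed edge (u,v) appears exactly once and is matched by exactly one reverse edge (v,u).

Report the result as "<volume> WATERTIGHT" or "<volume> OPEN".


140.56 OPEN

Per-triangle v0·(v1×v2)/6:
  t1: +4.5158
  t2: +0.5009
  t3: +1.5055
  t4: +4.4266
  t5: +0.4862
  t6: +0.2215
  t7: +1.5608
  t8: +2.1682
  t9: +3.7215
  t10: +3.9804
  t11: +2.9403
  t12: -1.9202
  t13: -0.0515
  t14: +1.6468
  t15: +1.6376
  t16: +14.8980
  t17: +2.3701
  t18: +2.4822
  t19: +0.6439
  t20: +0.8809
  t21: +3.4786
  t22: +2.6024
  t23: +7.3547
  t24: +15.9098
  t25: +5.2687
  t26: +2.2088
  t27: -1.2304
  t28: +1.7939
  t29: +1.2341
  t30: +6.9740
  t31: +6.0602
  t32: +2.8223
  t33: +0.5771
  t34: +3.0470
  t35: +1.4644
  t36: +1.6529
  t37: +0.8544
  t38: +0.7972
  t39: +3.2435
  t40: +0.3534
  t41: +0.0178
  t42: +1.8995
  t43: +5.4552
  t44: +4.1179
  t45: +2.5258
  t46: +1.4220
  t47: -1.0609
  t48: +0.2084
  t49: +0.9752
  t50: +0.6687
  t51: +0.2861
  t52: +1.7587
  t53: +2.0022
  t54: -2.8784
  t55: +0.8609
  t56: +6.4691
  t57: +0.7463
Σ = +140.5572 → |volume| = 140.56

Directed edges: 171 total; 3 unmatched, e.g. (0.25,1.02,4.3)→(-1,-3.46,1.58) → open.


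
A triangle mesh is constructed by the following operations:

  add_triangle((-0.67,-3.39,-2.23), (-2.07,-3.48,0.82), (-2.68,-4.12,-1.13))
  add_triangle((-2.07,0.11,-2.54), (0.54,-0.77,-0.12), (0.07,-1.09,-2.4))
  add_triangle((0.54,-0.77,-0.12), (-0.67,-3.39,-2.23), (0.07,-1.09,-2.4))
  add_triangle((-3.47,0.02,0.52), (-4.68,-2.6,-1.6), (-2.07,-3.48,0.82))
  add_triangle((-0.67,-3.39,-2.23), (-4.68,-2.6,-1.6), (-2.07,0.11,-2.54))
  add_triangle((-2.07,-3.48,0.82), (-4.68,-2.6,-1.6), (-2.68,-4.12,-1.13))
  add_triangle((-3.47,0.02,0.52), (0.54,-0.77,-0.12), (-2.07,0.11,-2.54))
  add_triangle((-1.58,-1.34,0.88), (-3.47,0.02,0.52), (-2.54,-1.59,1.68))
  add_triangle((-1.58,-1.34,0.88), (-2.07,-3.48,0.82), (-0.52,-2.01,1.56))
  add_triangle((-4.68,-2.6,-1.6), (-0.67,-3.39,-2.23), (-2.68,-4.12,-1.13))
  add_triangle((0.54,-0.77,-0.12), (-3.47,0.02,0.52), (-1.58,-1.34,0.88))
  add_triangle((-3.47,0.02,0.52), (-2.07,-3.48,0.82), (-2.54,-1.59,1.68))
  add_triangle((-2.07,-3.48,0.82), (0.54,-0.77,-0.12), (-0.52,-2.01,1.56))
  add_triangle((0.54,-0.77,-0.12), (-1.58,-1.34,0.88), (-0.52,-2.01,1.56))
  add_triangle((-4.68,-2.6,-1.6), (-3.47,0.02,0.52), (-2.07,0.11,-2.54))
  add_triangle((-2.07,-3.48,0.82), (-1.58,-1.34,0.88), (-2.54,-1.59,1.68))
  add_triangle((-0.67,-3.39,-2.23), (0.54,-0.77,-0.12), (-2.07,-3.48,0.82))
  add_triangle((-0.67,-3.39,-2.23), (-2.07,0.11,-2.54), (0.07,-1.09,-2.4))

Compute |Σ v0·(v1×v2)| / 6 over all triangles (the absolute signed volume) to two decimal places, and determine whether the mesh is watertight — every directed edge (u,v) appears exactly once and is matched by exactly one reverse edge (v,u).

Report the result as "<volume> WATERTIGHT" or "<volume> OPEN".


30.85 WATERTIGHT

Per-triangle v0·(v1×v2)/6:
  t1: +2.0435
  t2: -0.3425
  t3: +0.7205
  t4: +5.4220
  t5: +6.2795
  t6: +3.5237
  t7: -1.2663
  t8: -0.4169
  t9: +0.7144
  t10: +3.6033
  t11: -0.3158
  t12: +2.1510
  t13: +0.7470
  t14: -0.3361
  t15: +4.4607
  t16: -0.0710
  t17: +1.5178
  t18: +2.4103
Σ = +30.8452 → |volume| = 30.85

Directed edges: 54 total, each appears once with its reverse present → watertight.


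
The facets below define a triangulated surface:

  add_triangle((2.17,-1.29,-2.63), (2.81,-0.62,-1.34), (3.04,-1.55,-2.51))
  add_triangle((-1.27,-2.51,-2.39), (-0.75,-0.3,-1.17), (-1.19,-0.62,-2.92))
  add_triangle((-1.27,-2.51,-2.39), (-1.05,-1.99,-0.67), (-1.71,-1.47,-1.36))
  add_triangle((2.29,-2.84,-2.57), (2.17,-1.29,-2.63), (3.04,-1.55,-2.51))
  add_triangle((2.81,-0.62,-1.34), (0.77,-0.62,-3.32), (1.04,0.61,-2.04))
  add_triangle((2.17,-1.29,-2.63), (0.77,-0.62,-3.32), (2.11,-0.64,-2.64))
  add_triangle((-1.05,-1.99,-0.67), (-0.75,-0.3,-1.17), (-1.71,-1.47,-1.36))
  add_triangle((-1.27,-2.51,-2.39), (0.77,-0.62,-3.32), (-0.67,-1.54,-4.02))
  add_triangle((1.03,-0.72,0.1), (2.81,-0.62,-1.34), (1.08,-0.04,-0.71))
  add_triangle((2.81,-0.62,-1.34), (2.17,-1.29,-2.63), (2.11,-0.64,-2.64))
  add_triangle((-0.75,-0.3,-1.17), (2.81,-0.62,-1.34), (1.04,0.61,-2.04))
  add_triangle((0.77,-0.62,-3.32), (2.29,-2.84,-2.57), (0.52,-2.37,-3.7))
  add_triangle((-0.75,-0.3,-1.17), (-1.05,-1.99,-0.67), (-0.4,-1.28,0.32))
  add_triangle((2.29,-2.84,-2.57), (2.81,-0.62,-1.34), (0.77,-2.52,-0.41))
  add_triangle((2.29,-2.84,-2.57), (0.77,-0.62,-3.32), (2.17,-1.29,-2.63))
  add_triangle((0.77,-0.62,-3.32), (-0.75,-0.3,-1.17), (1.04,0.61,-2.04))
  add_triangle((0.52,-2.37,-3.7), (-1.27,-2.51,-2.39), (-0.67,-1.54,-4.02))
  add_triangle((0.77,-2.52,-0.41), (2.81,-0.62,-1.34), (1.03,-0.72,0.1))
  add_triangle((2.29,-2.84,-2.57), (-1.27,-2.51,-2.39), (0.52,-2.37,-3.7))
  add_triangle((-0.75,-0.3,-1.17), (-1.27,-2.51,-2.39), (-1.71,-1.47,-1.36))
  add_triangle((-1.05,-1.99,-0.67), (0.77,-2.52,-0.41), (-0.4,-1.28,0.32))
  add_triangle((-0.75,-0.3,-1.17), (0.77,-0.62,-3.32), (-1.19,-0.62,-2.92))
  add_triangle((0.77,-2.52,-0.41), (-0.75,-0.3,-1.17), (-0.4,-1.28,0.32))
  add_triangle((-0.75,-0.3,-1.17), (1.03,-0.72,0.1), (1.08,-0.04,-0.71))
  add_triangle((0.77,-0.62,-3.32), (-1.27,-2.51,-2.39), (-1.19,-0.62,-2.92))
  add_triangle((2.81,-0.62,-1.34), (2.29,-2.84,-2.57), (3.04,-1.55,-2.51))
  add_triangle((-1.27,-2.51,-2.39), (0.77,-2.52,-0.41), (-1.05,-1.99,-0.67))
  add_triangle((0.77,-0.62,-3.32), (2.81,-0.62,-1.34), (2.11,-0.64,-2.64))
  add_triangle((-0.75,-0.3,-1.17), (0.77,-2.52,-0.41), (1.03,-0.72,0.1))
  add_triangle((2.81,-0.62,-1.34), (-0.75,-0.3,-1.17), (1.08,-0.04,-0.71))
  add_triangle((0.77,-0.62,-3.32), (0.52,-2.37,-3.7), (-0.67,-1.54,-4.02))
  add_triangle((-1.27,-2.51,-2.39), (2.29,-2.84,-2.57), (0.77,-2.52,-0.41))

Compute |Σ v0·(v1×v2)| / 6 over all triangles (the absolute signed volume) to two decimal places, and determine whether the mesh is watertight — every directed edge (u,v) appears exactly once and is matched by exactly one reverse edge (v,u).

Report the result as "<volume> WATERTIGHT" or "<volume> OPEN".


20.09 WATERTIGHT

Per-triangle v0·(v1×v2)/6:
  t1: +0.2540
  t2: +0.2588
  t3: +0.4944
  t4: +0.6472
  t5: +1.4864
  t6: +0.5352
  t7: -0.1615
  t8: -1.0330
  t9: +0.0099
  t10: +0.4904
  t11: -0.9372
  t12: +2.0154
  t13: +0.0497
  t14: +1.5799
  t15: +1.2885
  t16: +0.5345
  t17: +1.7706
  t18: +0.6605
  t19: +2.3468
  t20: +0.3674
  t21: +0.4829
  t22: -0.0420
  t23: -0.5593
  t24: -0.2500
  t25: +2.0568
  t26: +0.5508
  t27: +1.0838
  t28: -0.1032
  t29: -0.3047
  t30: +0.1844
  t31: +1.3410
  t32: +2.9871
Σ = +20.0854 → |volume| = 20.09

Directed edges: 96 total, each appears once with its reverse present → watertight.


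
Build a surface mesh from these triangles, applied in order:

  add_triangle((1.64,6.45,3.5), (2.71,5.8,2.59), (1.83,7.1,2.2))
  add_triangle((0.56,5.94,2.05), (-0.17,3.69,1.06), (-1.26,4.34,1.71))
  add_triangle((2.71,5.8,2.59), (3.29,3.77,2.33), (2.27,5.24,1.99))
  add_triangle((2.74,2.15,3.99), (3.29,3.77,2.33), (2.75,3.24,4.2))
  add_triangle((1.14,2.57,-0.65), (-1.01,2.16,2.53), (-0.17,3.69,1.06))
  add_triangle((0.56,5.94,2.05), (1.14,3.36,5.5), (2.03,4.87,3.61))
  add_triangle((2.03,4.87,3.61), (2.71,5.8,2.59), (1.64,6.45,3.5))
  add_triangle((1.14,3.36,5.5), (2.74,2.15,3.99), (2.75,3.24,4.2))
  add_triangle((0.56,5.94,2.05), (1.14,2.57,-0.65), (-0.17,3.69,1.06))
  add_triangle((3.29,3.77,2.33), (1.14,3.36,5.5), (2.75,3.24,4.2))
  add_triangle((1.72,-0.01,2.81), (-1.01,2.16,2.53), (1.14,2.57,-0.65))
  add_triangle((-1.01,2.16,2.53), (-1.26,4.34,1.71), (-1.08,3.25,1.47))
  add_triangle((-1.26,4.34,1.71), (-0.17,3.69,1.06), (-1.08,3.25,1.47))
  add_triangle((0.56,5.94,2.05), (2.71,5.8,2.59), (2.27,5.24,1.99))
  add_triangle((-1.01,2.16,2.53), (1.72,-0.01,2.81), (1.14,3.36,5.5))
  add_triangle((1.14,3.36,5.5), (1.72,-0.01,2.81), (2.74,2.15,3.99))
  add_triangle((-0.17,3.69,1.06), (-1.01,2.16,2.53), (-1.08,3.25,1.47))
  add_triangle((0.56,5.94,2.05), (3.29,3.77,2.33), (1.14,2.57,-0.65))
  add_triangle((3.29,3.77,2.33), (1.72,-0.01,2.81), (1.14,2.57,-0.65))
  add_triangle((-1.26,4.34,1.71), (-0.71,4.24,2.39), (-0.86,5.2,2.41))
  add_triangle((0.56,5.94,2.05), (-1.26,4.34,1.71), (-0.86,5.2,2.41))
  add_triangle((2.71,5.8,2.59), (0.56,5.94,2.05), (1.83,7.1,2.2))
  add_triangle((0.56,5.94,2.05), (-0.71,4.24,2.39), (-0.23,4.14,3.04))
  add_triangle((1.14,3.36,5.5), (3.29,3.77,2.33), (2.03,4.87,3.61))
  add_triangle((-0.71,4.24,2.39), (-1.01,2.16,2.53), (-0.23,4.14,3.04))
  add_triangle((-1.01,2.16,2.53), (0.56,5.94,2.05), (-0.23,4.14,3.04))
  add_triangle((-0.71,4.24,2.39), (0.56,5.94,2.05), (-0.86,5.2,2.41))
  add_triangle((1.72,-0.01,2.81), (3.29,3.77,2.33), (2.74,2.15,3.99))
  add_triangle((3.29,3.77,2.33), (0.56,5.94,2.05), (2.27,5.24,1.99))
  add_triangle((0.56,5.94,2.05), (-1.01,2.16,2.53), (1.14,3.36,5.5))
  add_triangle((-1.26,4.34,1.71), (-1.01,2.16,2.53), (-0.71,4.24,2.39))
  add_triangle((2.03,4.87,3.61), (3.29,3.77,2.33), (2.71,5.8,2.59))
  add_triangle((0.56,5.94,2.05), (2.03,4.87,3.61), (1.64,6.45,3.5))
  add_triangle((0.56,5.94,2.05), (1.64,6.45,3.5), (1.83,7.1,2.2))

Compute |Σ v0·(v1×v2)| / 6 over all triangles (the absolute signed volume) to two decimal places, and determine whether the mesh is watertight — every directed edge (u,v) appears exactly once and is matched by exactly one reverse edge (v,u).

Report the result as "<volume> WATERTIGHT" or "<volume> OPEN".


38.25 WATERTIGHT

Per-triangle v0·(v1×v2)/6:
  t1: +2.1799
  t2: +0.4616
  t3: +0.4056
  t4: +1.3222
  t5: -0.7004
  t6: +5.1777
  t7: +1.7589
  t8: +1.6776
  t9: +0.9777
  t10: +2.3080
  t11: -4.6390
  t12: +0.1132
  t13: -0.0846
  t14: +0.6455
  t15: +1.7879
  t16: +2.7280
  t17: -0.7921
  t18: +5.3796
  t19: +0.4800
  t20: +0.2020
  t21: +0.7333
  t22: -1.2121
  t23: +1.2010
  t24: +4.0993
  t25: +0.7533
  t26: -0.8400
  t27: +0.5627
  t28: +1.3623
  t29: -1.2815
  t30: +6.6694
  t31: +0.8319
  t32: +2.2741
  t33: -0.0103
  t34: +1.7196
Σ = +38.2521 → |volume| = 38.25

Directed edges: 102 total, each appears once with its reverse present → watertight.


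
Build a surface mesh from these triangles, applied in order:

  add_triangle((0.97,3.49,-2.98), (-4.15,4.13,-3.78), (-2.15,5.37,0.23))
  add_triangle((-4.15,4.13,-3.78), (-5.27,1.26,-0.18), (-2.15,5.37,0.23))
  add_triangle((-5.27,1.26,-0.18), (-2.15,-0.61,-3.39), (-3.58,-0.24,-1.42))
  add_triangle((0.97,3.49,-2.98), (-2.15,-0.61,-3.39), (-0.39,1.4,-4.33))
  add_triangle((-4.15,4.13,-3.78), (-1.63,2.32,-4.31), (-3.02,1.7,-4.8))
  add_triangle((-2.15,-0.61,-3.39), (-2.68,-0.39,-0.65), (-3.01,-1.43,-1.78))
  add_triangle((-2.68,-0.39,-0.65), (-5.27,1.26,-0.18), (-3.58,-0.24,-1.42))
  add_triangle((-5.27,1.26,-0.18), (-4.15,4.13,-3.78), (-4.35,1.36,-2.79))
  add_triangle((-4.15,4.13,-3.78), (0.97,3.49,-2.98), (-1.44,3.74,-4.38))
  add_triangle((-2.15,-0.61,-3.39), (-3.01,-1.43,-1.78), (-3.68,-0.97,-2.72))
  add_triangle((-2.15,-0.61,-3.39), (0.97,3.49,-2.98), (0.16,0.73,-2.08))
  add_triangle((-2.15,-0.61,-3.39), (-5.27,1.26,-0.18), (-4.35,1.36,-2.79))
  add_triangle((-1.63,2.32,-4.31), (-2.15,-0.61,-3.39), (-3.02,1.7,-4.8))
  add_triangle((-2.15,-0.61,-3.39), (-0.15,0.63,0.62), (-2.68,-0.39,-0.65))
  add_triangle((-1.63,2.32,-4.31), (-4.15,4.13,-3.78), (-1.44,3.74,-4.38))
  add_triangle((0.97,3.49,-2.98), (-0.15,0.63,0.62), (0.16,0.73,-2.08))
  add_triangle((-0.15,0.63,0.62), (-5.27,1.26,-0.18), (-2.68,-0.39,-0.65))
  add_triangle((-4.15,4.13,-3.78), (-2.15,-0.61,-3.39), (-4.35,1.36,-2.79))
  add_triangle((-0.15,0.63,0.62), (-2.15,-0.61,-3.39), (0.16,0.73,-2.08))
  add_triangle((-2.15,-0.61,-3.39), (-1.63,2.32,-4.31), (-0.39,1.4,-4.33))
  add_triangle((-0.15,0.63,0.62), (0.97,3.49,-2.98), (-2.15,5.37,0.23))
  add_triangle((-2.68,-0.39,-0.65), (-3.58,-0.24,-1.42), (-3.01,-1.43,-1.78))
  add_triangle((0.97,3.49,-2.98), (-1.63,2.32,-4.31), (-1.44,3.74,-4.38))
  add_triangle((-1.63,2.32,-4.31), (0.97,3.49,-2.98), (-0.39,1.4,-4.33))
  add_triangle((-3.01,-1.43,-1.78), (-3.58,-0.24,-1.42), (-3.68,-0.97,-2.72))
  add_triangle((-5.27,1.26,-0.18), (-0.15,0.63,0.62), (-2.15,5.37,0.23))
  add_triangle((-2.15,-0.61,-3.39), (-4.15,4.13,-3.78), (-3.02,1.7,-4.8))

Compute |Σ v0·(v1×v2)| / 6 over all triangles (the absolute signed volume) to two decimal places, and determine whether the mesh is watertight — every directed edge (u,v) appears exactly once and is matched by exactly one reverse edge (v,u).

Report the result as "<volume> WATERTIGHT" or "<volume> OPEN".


Per-triangle v0·(v1×v2)/6:
  t1: +15.3759
  t2: +16.3540
  t3: +1.9113
  t4: -1.8386
  t5: +3.5402
  t6: -1.1317
  t7: +0.6373
  t8: +6.2573
  t9: +3.2908
  t10: +0.7150
  t11: +1.5805
  t12: +3.5399
  t13: +1.5560
  t14: -0.7481
  t15: +3.0271
  t16: -0.3043
  t17: +0.2745
  t18: +5.1694
  t19: -0.7722
  t20: +2.7623
  t21: +1.5428
  t22: +0.3762
  t23: +1.7890
  t24: +3.0922
  t25: +0.6707
  t26: +2.5079
  t27: +2.6046
Σ = +73.7799 → |volume| = 73.78

Directed edges: 81 total; 3 unmatched, e.g. (-2.15,-0.61,-3.39)→(-3.58,-0.24,-1.42) → open.

73.78 OPEN


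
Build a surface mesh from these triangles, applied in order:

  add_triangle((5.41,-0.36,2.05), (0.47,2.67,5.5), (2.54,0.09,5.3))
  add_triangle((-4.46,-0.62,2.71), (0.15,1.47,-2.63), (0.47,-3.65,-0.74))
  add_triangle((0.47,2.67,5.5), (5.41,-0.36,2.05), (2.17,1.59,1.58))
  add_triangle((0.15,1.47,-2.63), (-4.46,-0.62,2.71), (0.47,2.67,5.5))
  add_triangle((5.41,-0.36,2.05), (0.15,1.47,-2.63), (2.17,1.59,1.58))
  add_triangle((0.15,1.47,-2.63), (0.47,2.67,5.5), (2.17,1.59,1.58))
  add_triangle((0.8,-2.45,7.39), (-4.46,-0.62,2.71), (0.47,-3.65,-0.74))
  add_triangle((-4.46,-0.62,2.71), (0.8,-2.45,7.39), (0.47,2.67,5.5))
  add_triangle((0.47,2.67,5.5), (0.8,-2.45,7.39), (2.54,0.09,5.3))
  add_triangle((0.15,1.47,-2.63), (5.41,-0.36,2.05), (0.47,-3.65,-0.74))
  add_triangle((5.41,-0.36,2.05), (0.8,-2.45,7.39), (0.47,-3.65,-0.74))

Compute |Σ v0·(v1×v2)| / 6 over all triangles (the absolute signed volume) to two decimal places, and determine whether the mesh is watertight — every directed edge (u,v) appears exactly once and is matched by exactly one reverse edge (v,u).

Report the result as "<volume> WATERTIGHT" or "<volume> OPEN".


139.65 OPEN

Per-triangle v0·(v1×v2)/6:
  t1: +9.3218
  t2: +7.5011
  t3: +6.4771
  t4: +11.1478
  t5: +5.2130
  t6: +4.8411
  t7: +22.6168
  t8: +26.2640
  t9: +11.1673
  t10: +9.9920
  t11: +25.1077
Σ = +139.6496 → |volume| = 139.65

Directed edges: 33 total; 3 unmatched, e.g. (2.54,0.09,5.3)→(5.41,-0.36,2.05) → open.


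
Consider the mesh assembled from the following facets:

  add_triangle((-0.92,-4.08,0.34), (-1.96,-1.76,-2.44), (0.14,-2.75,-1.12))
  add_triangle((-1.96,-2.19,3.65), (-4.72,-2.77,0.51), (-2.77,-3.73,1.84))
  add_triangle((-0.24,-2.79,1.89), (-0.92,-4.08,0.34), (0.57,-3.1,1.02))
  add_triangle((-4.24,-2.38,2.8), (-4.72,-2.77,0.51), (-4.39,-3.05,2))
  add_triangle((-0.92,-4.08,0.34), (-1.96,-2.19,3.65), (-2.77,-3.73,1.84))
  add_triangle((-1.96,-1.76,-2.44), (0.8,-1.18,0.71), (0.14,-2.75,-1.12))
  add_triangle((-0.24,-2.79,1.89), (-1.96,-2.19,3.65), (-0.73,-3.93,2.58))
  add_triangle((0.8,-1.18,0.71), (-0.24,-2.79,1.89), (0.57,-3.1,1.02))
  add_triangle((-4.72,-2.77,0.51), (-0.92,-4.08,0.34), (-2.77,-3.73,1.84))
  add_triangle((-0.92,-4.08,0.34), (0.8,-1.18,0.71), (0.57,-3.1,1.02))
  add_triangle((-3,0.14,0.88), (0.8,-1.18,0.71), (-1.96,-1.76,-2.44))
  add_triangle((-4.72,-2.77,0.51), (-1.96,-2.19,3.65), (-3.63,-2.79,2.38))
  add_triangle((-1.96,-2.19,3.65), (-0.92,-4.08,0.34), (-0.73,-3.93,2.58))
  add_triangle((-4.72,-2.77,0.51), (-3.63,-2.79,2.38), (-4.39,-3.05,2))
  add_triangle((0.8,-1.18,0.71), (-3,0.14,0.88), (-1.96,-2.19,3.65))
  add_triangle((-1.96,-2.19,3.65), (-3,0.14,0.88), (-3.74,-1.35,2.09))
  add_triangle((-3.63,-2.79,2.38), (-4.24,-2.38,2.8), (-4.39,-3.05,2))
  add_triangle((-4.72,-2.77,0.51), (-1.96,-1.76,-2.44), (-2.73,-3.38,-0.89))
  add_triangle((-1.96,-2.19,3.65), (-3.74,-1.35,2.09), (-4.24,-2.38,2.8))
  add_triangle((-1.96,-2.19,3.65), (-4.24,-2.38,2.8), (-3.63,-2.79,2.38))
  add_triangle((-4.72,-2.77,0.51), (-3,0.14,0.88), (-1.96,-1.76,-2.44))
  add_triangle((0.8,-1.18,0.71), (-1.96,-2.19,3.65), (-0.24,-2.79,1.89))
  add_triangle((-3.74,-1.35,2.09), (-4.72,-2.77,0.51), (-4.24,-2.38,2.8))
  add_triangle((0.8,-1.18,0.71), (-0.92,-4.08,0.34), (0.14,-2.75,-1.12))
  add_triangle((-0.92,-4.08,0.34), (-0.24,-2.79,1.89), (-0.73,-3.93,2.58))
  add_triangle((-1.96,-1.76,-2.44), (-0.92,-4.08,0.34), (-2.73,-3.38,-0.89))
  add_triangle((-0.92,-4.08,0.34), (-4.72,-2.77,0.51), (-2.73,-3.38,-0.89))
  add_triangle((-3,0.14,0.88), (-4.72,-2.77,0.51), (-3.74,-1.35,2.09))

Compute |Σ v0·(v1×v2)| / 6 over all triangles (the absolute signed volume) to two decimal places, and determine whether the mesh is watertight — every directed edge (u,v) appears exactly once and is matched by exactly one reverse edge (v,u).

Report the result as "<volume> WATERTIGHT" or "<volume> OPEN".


38.66 WATERTIGHT

Per-triangle v0·(v1×v2)/6:
  t1: +2.7710
  t2: +4.4316
  t3: +1.2288
  t4: +1.0026
  t5: +3.0236
  t6: -0.5340
  t7: +0.4626
  t8: +0.4180
  t9: +3.8924
  t10: +0.0243
  t11: -2.5970
  t12: -0.1584
  t13: +2.6140
  t14: +0.0511
  t15: -0.6793
  t16: +1.2113
  t17: +0.4709
  t18: +3.1403
  t19: +0.9549
  t20: +1.2657
  t21: +3.6981
  t22: +0.8346
  t23: +1.4128
  t24: +1.2942
  t25: +0.4200
  t26: +2.2159
  t27: +3.6365
  t28: +2.1512
Σ = +38.6578 → |volume| = 38.66

Directed edges: 84 total, each appears once with its reverse present → watertight.
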